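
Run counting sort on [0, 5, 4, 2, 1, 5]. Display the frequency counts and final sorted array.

Count array: [1, 1, 1, 0, 1, 2]
(count[i] = number of elements equal to i)
Cumulative count: [1, 2, 3, 3, 4, 6]
Sorted: [0, 1, 2, 4, 5, 5]


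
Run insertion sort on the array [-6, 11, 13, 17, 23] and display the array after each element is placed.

First element -6 is already 'sorted'
Insert 11: shifted 0 elements -> [-6, 11, 13, 17, 23]
Insert 13: shifted 0 elements -> [-6, 11, 13, 17, 23]
Insert 17: shifted 0 elements -> [-6, 11, 13, 17, 23]
Insert 23: shifted 0 elements -> [-6, 11, 13, 17, 23]


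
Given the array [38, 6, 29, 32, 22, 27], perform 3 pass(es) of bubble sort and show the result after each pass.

After pass 1: [6, 29, 32, 22, 27, 38] (5 swaps)
After pass 2: [6, 29, 22, 27, 32, 38] (2 swaps)
After pass 3: [6, 22, 27, 29, 32, 38] (2 swaps)
Total swaps: 9


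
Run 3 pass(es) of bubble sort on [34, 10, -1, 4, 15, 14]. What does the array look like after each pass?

After pass 1: [10, -1, 4, 15, 14, 34] (5 swaps)
After pass 2: [-1, 4, 10, 14, 15, 34] (3 swaps)
After pass 3: [-1, 4, 10, 14, 15, 34] (0 swaps)
Total swaps: 8


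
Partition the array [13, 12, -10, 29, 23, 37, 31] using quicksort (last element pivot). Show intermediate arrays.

Partition 1: pivot=31 at index 5 -> [13, 12, -10, 29, 23, 31, 37]
Partition 2: pivot=23 at index 3 -> [13, 12, -10, 23, 29, 31, 37]
Partition 3: pivot=-10 at index 0 -> [-10, 12, 13, 23, 29, 31, 37]
Partition 4: pivot=13 at index 2 -> [-10, 12, 13, 23, 29, 31, 37]


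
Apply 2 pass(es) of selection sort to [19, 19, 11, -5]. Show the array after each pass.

Pass 1: Select minimum -5 at index 3, swap -> [-5, 19, 11, 19]
Pass 2: Select minimum 11 at index 2, swap -> [-5, 11, 19, 19]


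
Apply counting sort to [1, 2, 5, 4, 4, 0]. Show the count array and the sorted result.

Count array: [1, 1, 1, 0, 2, 1]
(count[i] = number of elements equal to i)
Cumulative count: [1, 2, 3, 3, 5, 6]
Sorted: [0, 1, 2, 4, 4, 5]


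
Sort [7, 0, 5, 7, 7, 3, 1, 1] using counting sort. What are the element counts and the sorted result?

Count array: [1, 2, 0, 1, 0, 1, 0, 3]
(count[i] = number of elements equal to i)
Cumulative count: [1, 3, 3, 4, 4, 5, 5, 8]
Sorted: [0, 1, 1, 3, 5, 7, 7, 7]


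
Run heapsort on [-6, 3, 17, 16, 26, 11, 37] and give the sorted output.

Build heap: [37, 26, 17, 16, 3, 11, -6]
Extract 37: [26, 16, 17, -6, 3, 11, 37]
Extract 26: [17, 16, 11, -6, 3, 26, 37]
Extract 17: [16, 3, 11, -6, 17, 26, 37]
Extract 16: [11, 3, -6, 16, 17, 26, 37]
Extract 11: [3, -6, 11, 16, 17, 26, 37]
Extract 3: [-6, 3, 11, 16, 17, 26, 37]


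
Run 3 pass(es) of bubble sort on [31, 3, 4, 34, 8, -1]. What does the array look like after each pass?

After pass 1: [3, 4, 31, 8, -1, 34] (4 swaps)
After pass 2: [3, 4, 8, -1, 31, 34] (2 swaps)
After pass 3: [3, 4, -1, 8, 31, 34] (1 swaps)
Total swaps: 7


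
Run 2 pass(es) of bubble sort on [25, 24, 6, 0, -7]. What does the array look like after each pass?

After pass 1: [24, 6, 0, -7, 25] (4 swaps)
After pass 2: [6, 0, -7, 24, 25] (3 swaps)
Total swaps: 7


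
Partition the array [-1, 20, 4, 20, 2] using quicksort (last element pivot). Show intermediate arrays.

Partition 1: pivot=2 at index 1 -> [-1, 2, 4, 20, 20]
Partition 2: pivot=20 at index 4 -> [-1, 2, 4, 20, 20]
Partition 3: pivot=20 at index 3 -> [-1, 2, 4, 20, 20]


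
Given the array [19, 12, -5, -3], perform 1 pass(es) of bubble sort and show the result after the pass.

After pass 1: [12, -5, -3, 19] (3 swaps)
Total swaps: 3


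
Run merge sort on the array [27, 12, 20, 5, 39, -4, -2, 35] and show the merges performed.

Divide and conquer:
  Merge [27] + [12] -> [12, 27]
  Merge [20] + [5] -> [5, 20]
  Merge [12, 27] + [5, 20] -> [5, 12, 20, 27]
  Merge [39] + [-4] -> [-4, 39]
  Merge [-2] + [35] -> [-2, 35]
  Merge [-4, 39] + [-2, 35] -> [-4, -2, 35, 39]
  Merge [5, 12, 20, 27] + [-4, -2, 35, 39] -> [-4, -2, 5, 12, 20, 27, 35, 39]


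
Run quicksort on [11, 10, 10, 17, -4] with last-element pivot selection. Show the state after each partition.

Partition 1: pivot=-4 at index 0 -> [-4, 10, 10, 17, 11]
Partition 2: pivot=11 at index 3 -> [-4, 10, 10, 11, 17]
Partition 3: pivot=10 at index 2 -> [-4, 10, 10, 11, 17]


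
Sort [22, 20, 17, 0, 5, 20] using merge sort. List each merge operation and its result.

Divide and conquer:
  Merge [20] + [17] -> [17, 20]
  Merge [22] + [17, 20] -> [17, 20, 22]
  Merge [5] + [20] -> [5, 20]
  Merge [0] + [5, 20] -> [0, 5, 20]
  Merge [17, 20, 22] + [0, 5, 20] -> [0, 5, 17, 20, 20, 22]


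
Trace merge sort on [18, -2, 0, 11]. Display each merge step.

Divide and conquer:
  Merge [18] + [-2] -> [-2, 18]
  Merge [0] + [11] -> [0, 11]
  Merge [-2, 18] + [0, 11] -> [-2, 0, 11, 18]


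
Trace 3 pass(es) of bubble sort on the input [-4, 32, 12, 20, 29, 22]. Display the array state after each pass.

After pass 1: [-4, 12, 20, 29, 22, 32] (4 swaps)
After pass 2: [-4, 12, 20, 22, 29, 32] (1 swaps)
After pass 3: [-4, 12, 20, 22, 29, 32] (0 swaps)
Total swaps: 5


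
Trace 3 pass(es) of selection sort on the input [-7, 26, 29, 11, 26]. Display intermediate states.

Pass 1: Select minimum -7 at index 0, swap -> [-7, 26, 29, 11, 26]
Pass 2: Select minimum 11 at index 3, swap -> [-7, 11, 29, 26, 26]
Pass 3: Select minimum 26 at index 3, swap -> [-7, 11, 26, 29, 26]


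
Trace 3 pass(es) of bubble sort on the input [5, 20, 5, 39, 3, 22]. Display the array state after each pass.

After pass 1: [5, 5, 20, 3, 22, 39] (3 swaps)
After pass 2: [5, 5, 3, 20, 22, 39] (1 swaps)
After pass 3: [5, 3, 5, 20, 22, 39] (1 swaps)
Total swaps: 5


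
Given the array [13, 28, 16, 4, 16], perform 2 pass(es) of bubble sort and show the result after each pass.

After pass 1: [13, 16, 4, 16, 28] (3 swaps)
After pass 2: [13, 4, 16, 16, 28] (1 swaps)
Total swaps: 4


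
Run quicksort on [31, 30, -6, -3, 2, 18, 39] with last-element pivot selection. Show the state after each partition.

Partition 1: pivot=39 at index 6 -> [31, 30, -6, -3, 2, 18, 39]
Partition 2: pivot=18 at index 3 -> [-6, -3, 2, 18, 31, 30, 39]
Partition 3: pivot=2 at index 2 -> [-6, -3, 2, 18, 31, 30, 39]
Partition 4: pivot=-3 at index 1 -> [-6, -3, 2, 18, 31, 30, 39]
Partition 5: pivot=30 at index 4 -> [-6, -3, 2, 18, 30, 31, 39]


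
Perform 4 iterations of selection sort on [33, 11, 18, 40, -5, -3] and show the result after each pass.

Pass 1: Select minimum -5 at index 4, swap -> [-5, 11, 18, 40, 33, -3]
Pass 2: Select minimum -3 at index 5, swap -> [-5, -3, 18, 40, 33, 11]
Pass 3: Select minimum 11 at index 5, swap -> [-5, -3, 11, 40, 33, 18]
Pass 4: Select minimum 18 at index 5, swap -> [-5, -3, 11, 18, 33, 40]


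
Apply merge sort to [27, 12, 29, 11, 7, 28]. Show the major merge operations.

Divide and conquer:
  Merge [12] + [29] -> [12, 29]
  Merge [27] + [12, 29] -> [12, 27, 29]
  Merge [7] + [28] -> [7, 28]
  Merge [11] + [7, 28] -> [7, 11, 28]
  Merge [12, 27, 29] + [7, 11, 28] -> [7, 11, 12, 27, 28, 29]


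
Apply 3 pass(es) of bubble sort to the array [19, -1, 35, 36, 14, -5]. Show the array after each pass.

After pass 1: [-1, 19, 35, 14, -5, 36] (3 swaps)
After pass 2: [-1, 19, 14, -5, 35, 36] (2 swaps)
After pass 3: [-1, 14, -5, 19, 35, 36] (2 swaps)
Total swaps: 7


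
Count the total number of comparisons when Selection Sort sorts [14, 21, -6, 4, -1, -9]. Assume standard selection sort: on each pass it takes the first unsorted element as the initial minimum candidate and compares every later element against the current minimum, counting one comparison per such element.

Pass 1: scan indices 1..5 for the minimum = 5 comparison(s); min is -9, place at index 0 -> [-9, 21, -6, 4, -1, 14]
Pass 2: scan indices 2..5 for the minimum = 4 comparison(s); min is -6, place at index 1 -> [-9, -6, 21, 4, -1, 14]
Pass 3: scan indices 3..5 for the minimum = 3 comparison(s); min is -1, place at index 2 -> [-9, -6, -1, 4, 21, 14]
Pass 4: scan indices 4..5 for the minimum = 2 comparison(s); min is 4, place at index 3 -> [-9, -6, -1, 4, 21, 14]
Pass 5: scan indices 5..5 for the minimum = 1 comparison(s); min is 14, place at index 4 -> [-9, -6, -1, 4, 14, 21]
Selection sort always scans the whole unsorted suffix, so the count is (n-1) + (n-2) + ... + 1 = n(n-1)/2 = 6*5/2 = 15 regardless of the input order.
Total comparisons: 5 + 4 + 3 + 2 + 1 = 15


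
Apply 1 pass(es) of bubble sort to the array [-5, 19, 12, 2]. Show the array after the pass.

After pass 1: [-5, 12, 2, 19] (2 swaps)
Total swaps: 2


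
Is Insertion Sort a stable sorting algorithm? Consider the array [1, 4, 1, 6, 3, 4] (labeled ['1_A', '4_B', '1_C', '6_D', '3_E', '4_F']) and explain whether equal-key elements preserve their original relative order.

Trace Insertion Sort on the labeled array (the key is the number; the letter only tracks identity):
  Insert 4_B at index 1: [1_A, 4_B, 1_C, 6_D, 3_E, 4_F]
  Insert 1_C at index 1: [1_A, 1_C, 4_B, 6_D, 3_E, 4_F]
  Insert 6_D at index 3: [1_A, 1_C, 4_B, 6_D, 3_E, 4_F]
  Insert 3_E at index 2: [1_A, 1_C, 3_E, 4_B, 6_D, 4_F]
  Insert 4_F at index 4: [1_A, 1_C, 3_E, 4_B, 4_F, 6_D]
Final order: [1_A, 1_C, 3_E, 4_B, 4_F, 6_D]
Equal keys:
  value 1: originally 1_A, 1_C; after sorting 1_A, 1_C -> order preserved
  value 4: originally 4_B, 4_F; after sorting 4_B, 4_F -> order preserved
All equal keys kept their original relative order. Insertion Sort is stable: elements are shifted only while they are strictly greater than the key, so a key is inserted after any equal elements already placed.
Answer: Stable


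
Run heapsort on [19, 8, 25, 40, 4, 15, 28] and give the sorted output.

Build heap: [40, 19, 28, 8, 4, 15, 25]
Extract 40: [28, 19, 25, 8, 4, 15, 40]
Extract 28: [25, 19, 15, 8, 4, 28, 40]
Extract 25: [19, 8, 15, 4, 25, 28, 40]
Extract 19: [15, 8, 4, 19, 25, 28, 40]
Extract 15: [8, 4, 15, 19, 25, 28, 40]
Extract 8: [4, 8, 15, 19, 25, 28, 40]


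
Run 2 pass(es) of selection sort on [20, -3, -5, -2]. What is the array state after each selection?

Pass 1: Select minimum -5 at index 2, swap -> [-5, -3, 20, -2]
Pass 2: Select minimum -3 at index 1, swap -> [-5, -3, 20, -2]


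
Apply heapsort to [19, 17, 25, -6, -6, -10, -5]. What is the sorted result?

Build heap: [25, 17, 19, -6, -6, -10, -5]
Extract 25: [19, 17, -5, -6, -6, -10, 25]
Extract 19: [17, -6, -5, -10, -6, 19, 25]
Extract 17: [-5, -6, -6, -10, 17, 19, 25]
Extract -5: [-6, -10, -6, -5, 17, 19, 25]
Extract -6: [-6, -10, -6, -5, 17, 19, 25]
Extract -6: [-10, -6, -6, -5, 17, 19, 25]


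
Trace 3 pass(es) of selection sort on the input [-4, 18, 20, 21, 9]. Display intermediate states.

Pass 1: Select minimum -4 at index 0, swap -> [-4, 18, 20, 21, 9]
Pass 2: Select minimum 9 at index 4, swap -> [-4, 9, 20, 21, 18]
Pass 3: Select minimum 18 at index 4, swap -> [-4, 9, 18, 21, 20]


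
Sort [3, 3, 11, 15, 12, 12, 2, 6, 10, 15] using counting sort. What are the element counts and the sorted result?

Count array: [0, 0, 1, 2, 0, 0, 1, 0, 0, 0, 1, 1, 2, 0, 0, 2]
(count[i] = number of elements equal to i)
Cumulative count: [0, 0, 1, 3, 3, 3, 4, 4, 4, 4, 5, 6, 8, 8, 8, 10]
Sorted: [2, 3, 3, 6, 10, 11, 12, 12, 15, 15]


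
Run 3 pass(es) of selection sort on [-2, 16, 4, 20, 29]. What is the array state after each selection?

Pass 1: Select minimum -2 at index 0, swap -> [-2, 16, 4, 20, 29]
Pass 2: Select minimum 4 at index 2, swap -> [-2, 4, 16, 20, 29]
Pass 3: Select minimum 16 at index 2, swap -> [-2, 4, 16, 20, 29]


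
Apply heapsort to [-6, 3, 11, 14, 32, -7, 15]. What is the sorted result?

Build heap: [32, 14, 15, -6, 3, -7, 11]
Extract 32: [15, 14, 11, -6, 3, -7, 32]
Extract 15: [14, 3, 11, -6, -7, 15, 32]
Extract 14: [11, 3, -7, -6, 14, 15, 32]
Extract 11: [3, -6, -7, 11, 14, 15, 32]
Extract 3: [-6, -7, 3, 11, 14, 15, 32]
Extract -6: [-7, -6, 3, 11, 14, 15, 32]


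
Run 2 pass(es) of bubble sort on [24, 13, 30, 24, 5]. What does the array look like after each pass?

After pass 1: [13, 24, 24, 5, 30] (3 swaps)
After pass 2: [13, 24, 5, 24, 30] (1 swaps)
Total swaps: 4


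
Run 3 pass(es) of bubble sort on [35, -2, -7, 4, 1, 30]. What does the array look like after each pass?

After pass 1: [-2, -7, 4, 1, 30, 35] (5 swaps)
After pass 2: [-7, -2, 1, 4, 30, 35] (2 swaps)
After pass 3: [-7, -2, 1, 4, 30, 35] (0 swaps)
Total swaps: 7


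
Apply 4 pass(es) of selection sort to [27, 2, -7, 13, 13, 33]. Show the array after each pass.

Pass 1: Select minimum -7 at index 2, swap -> [-7, 2, 27, 13, 13, 33]
Pass 2: Select minimum 2 at index 1, swap -> [-7, 2, 27, 13, 13, 33]
Pass 3: Select minimum 13 at index 3, swap -> [-7, 2, 13, 27, 13, 33]
Pass 4: Select minimum 13 at index 4, swap -> [-7, 2, 13, 13, 27, 33]


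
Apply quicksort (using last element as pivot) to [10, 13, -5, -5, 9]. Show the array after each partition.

Partition 1: pivot=9 at index 2 -> [-5, -5, 9, 13, 10]
Partition 2: pivot=-5 at index 1 -> [-5, -5, 9, 13, 10]
Partition 3: pivot=10 at index 3 -> [-5, -5, 9, 10, 13]


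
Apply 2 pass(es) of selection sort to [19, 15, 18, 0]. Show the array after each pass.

Pass 1: Select minimum 0 at index 3, swap -> [0, 15, 18, 19]
Pass 2: Select minimum 15 at index 1, swap -> [0, 15, 18, 19]


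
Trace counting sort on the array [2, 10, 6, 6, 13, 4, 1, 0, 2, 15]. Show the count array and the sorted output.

Count array: [1, 1, 2, 0, 1, 0, 2, 0, 0, 0, 1, 0, 0, 1, 0, 1]
(count[i] = number of elements equal to i)
Cumulative count: [1, 2, 4, 4, 5, 5, 7, 7, 7, 7, 8, 8, 8, 9, 9, 10]
Sorted: [0, 1, 2, 2, 4, 6, 6, 10, 13, 15]


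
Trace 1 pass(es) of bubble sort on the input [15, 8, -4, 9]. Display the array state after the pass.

After pass 1: [8, -4, 9, 15] (3 swaps)
Total swaps: 3


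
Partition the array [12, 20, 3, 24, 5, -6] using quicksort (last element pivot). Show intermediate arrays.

Partition 1: pivot=-6 at index 0 -> [-6, 20, 3, 24, 5, 12]
Partition 2: pivot=12 at index 3 -> [-6, 3, 5, 12, 20, 24]
Partition 3: pivot=5 at index 2 -> [-6, 3, 5, 12, 20, 24]
Partition 4: pivot=24 at index 5 -> [-6, 3, 5, 12, 20, 24]


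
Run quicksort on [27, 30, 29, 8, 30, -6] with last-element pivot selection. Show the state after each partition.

Partition 1: pivot=-6 at index 0 -> [-6, 30, 29, 8, 30, 27]
Partition 2: pivot=27 at index 2 -> [-6, 8, 27, 30, 30, 29]
Partition 3: pivot=29 at index 3 -> [-6, 8, 27, 29, 30, 30]
Partition 4: pivot=30 at index 5 -> [-6, 8, 27, 29, 30, 30]


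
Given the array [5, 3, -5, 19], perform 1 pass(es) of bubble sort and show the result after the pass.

After pass 1: [3, -5, 5, 19] (2 swaps)
Total swaps: 2


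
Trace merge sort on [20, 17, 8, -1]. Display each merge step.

Divide and conquer:
  Merge [20] + [17] -> [17, 20]
  Merge [8] + [-1] -> [-1, 8]
  Merge [17, 20] + [-1, 8] -> [-1, 8, 17, 20]


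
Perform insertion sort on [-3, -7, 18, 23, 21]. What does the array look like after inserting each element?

First element -3 is already 'sorted'
Insert -7: shifted 1 elements -> [-7, -3, 18, 23, 21]
Insert 18: shifted 0 elements -> [-7, -3, 18, 23, 21]
Insert 23: shifted 0 elements -> [-7, -3, 18, 23, 21]
Insert 21: shifted 1 elements -> [-7, -3, 18, 21, 23]


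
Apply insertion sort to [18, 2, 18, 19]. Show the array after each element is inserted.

First element 18 is already 'sorted'
Insert 2: shifted 1 elements -> [2, 18, 18, 19]
Insert 18: shifted 0 elements -> [2, 18, 18, 19]
Insert 19: shifted 0 elements -> [2, 18, 18, 19]


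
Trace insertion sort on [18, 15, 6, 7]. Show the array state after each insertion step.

First element 18 is already 'sorted'
Insert 15: shifted 1 elements -> [15, 18, 6, 7]
Insert 6: shifted 2 elements -> [6, 15, 18, 7]
Insert 7: shifted 2 elements -> [6, 7, 15, 18]


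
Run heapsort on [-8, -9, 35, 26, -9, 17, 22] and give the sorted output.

Build heap: [35, 26, 22, -9, -9, 17, -8]
Extract 35: [26, -8, 22, -9, -9, 17, 35]
Extract 26: [22, -8, 17, -9, -9, 26, 35]
Extract 22: [17, -8, -9, -9, 22, 26, 35]
Extract 17: [-8, -9, -9, 17, 22, 26, 35]
Extract -8: [-9, -9, -8, 17, 22, 26, 35]
Extract -9: [-9, -9, -8, 17, 22, 26, 35]


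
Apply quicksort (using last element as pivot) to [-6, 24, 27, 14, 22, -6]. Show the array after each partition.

Partition 1: pivot=-6 at index 1 -> [-6, -6, 27, 14, 22, 24]
Partition 2: pivot=24 at index 4 -> [-6, -6, 14, 22, 24, 27]
Partition 3: pivot=22 at index 3 -> [-6, -6, 14, 22, 24, 27]


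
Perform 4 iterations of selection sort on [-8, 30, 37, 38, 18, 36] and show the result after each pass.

Pass 1: Select minimum -8 at index 0, swap -> [-8, 30, 37, 38, 18, 36]
Pass 2: Select minimum 18 at index 4, swap -> [-8, 18, 37, 38, 30, 36]
Pass 3: Select minimum 30 at index 4, swap -> [-8, 18, 30, 38, 37, 36]
Pass 4: Select minimum 36 at index 5, swap -> [-8, 18, 30, 36, 37, 38]


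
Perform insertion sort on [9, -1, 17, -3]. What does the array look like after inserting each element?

First element 9 is already 'sorted'
Insert -1: shifted 1 elements -> [-1, 9, 17, -3]
Insert 17: shifted 0 elements -> [-1, 9, 17, -3]
Insert -3: shifted 3 elements -> [-3, -1, 9, 17]


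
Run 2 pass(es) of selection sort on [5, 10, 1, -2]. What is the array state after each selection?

Pass 1: Select minimum -2 at index 3, swap -> [-2, 10, 1, 5]
Pass 2: Select minimum 1 at index 2, swap -> [-2, 1, 10, 5]


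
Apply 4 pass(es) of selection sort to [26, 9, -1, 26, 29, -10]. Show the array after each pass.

Pass 1: Select minimum -10 at index 5, swap -> [-10, 9, -1, 26, 29, 26]
Pass 2: Select minimum -1 at index 2, swap -> [-10, -1, 9, 26, 29, 26]
Pass 3: Select minimum 9 at index 2, swap -> [-10, -1, 9, 26, 29, 26]
Pass 4: Select minimum 26 at index 3, swap -> [-10, -1, 9, 26, 29, 26]


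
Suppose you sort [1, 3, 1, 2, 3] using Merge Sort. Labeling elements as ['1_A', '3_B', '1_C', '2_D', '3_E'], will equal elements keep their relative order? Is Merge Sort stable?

Trace Merge Sort on the labeled array (the key is the number; the letter only tracks identity):
  Merge [1_A] + [3_B] -> [1_A, 3_B]
  Merge [2_D] + [3_E] -> [2_D, 3_E]
  Merge [1_C] + [2_D, 3_E] -> [1_C, 2_D, 3_E]
  Merge [1_A, 3_B] + [1_C, 2_D, 3_E] -> [1_A, 1_C, 2_D, 3_B, 3_E]
Final order: [1_A, 1_C, 2_D, 3_B, 3_E]
Equal keys:
  value 1: originally 1_A, 1_C; after sorting 1_A, 1_C -> order preserved
  value 3: originally 3_B, 3_E; after sorting 3_B, 3_E -> order preserved
All equal keys kept their original relative order. Merge Sort is stable: when the heads of the two halves are equal the merge takes from the left half first.
Answer: Stable


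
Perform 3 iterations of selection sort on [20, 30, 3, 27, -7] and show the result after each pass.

Pass 1: Select minimum -7 at index 4, swap -> [-7, 30, 3, 27, 20]
Pass 2: Select minimum 3 at index 2, swap -> [-7, 3, 30, 27, 20]
Pass 3: Select minimum 20 at index 4, swap -> [-7, 3, 20, 27, 30]


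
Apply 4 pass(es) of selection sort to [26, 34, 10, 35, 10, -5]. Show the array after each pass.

Pass 1: Select minimum -5 at index 5, swap -> [-5, 34, 10, 35, 10, 26]
Pass 2: Select minimum 10 at index 2, swap -> [-5, 10, 34, 35, 10, 26]
Pass 3: Select minimum 10 at index 4, swap -> [-5, 10, 10, 35, 34, 26]
Pass 4: Select minimum 26 at index 5, swap -> [-5, 10, 10, 26, 34, 35]


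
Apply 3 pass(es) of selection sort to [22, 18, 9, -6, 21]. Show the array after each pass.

Pass 1: Select minimum -6 at index 3, swap -> [-6, 18, 9, 22, 21]
Pass 2: Select minimum 9 at index 2, swap -> [-6, 9, 18, 22, 21]
Pass 3: Select minimum 18 at index 2, swap -> [-6, 9, 18, 22, 21]


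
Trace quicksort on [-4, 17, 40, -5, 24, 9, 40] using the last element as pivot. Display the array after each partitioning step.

Partition 1: pivot=40 at index 6 -> [-4, 17, 40, -5, 24, 9, 40]
Partition 2: pivot=9 at index 2 -> [-4, -5, 9, 17, 24, 40, 40]
Partition 3: pivot=-5 at index 0 -> [-5, -4, 9, 17, 24, 40, 40]
Partition 4: pivot=40 at index 5 -> [-5, -4, 9, 17, 24, 40, 40]
Partition 5: pivot=24 at index 4 -> [-5, -4, 9, 17, 24, 40, 40]


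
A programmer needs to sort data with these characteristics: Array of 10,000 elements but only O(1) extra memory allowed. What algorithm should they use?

Best choice: Heapsort
Reason: Heapsort rearranges the array in place using O(1) auxiliary space and still guarantees O(n log n) time; quicksort partitions in place but needs Theta(log n) stack space for recursion (O(n) in the worst case), and mergesort requires O(n) auxiliary space


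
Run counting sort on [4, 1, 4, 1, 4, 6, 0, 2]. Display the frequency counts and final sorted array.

Count array: [1, 2, 1, 0, 3, 0, 1]
(count[i] = number of elements equal to i)
Cumulative count: [1, 3, 4, 4, 7, 7, 8]
Sorted: [0, 1, 1, 2, 4, 4, 4, 6]


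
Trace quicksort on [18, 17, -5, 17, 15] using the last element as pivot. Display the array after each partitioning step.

Partition 1: pivot=15 at index 1 -> [-5, 15, 18, 17, 17]
Partition 2: pivot=17 at index 3 -> [-5, 15, 17, 17, 18]


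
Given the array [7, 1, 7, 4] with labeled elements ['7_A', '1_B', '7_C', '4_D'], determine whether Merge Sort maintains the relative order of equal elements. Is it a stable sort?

Trace Merge Sort on the labeled array (the key is the number; the letter only tracks identity):
  Merge [7_A] + [1_B] -> [1_B, 7_A]
  Merge [7_C] + [4_D] -> [4_D, 7_C]
  Merge [1_B, 7_A] + [4_D, 7_C] -> [1_B, 4_D, 7_A, 7_C]
Final order: [1_B, 4_D, 7_A, 7_C]
Equal keys:
  value 7: originally 7_A, 7_C; after sorting 7_A, 7_C -> order preserved
All equal keys kept their original relative order. Merge Sort is stable: when the heads of the two halves are equal the merge takes from the left half first.
Answer: Stable


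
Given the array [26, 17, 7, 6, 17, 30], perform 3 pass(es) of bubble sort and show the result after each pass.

After pass 1: [17, 7, 6, 17, 26, 30] (4 swaps)
After pass 2: [7, 6, 17, 17, 26, 30] (2 swaps)
After pass 3: [6, 7, 17, 17, 26, 30] (1 swaps)
Total swaps: 7


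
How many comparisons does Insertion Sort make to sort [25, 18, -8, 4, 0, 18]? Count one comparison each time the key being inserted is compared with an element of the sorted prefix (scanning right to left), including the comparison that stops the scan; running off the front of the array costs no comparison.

Insert 18: 25 > 18 (shift), reached front = 1 comparison(s) -> [18, 25, -8, 4, 0, 18]
Insert -8: 25 > -8 (shift), 18 > -8 (shift), reached front = 2 comparison(s) -> [-8, 18, 25, 4, 0, 18]
Insert 4: 25 > 4 (shift), 18 > 4 (shift), -8 <= 4 (stop) = 3 comparison(s) -> [-8, 4, 18, 25, 0, 18]
Insert 0: 25 > 0 (shift), 18 > 0 (shift), 4 > 0 (shift), -8 <= 0 (stop) = 4 comparison(s) -> [-8, 0, 4, 18, 25, 18]
Insert 18: 25 > 18 (shift), 18 <= 18 (stop) = 2 comparison(s) -> [-8, 0, 4, 18, 18, 25]
Total comparisons: 1 + 2 + 3 + 4 + 2 = 12


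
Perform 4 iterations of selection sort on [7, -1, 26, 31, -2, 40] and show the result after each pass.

Pass 1: Select minimum -2 at index 4, swap -> [-2, -1, 26, 31, 7, 40]
Pass 2: Select minimum -1 at index 1, swap -> [-2, -1, 26, 31, 7, 40]
Pass 3: Select minimum 7 at index 4, swap -> [-2, -1, 7, 31, 26, 40]
Pass 4: Select minimum 26 at index 4, swap -> [-2, -1, 7, 26, 31, 40]


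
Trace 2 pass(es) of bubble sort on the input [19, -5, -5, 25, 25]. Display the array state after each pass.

After pass 1: [-5, -5, 19, 25, 25] (2 swaps)
After pass 2: [-5, -5, 19, 25, 25] (0 swaps)
Total swaps: 2


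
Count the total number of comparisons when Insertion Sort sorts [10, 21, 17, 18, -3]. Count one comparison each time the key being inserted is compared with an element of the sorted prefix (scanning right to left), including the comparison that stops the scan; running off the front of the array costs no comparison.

Insert 21: 10 <= 21 (stop) = 1 comparison(s) -> [10, 21, 17, 18, -3]
Insert 17: 21 > 17 (shift), 10 <= 17 (stop) = 2 comparison(s) -> [10, 17, 21, 18, -3]
Insert 18: 21 > 18 (shift), 17 <= 18 (stop) = 2 comparison(s) -> [10, 17, 18, 21, -3]
Insert -3: 21 > -3 (shift), 18 > -3 (shift), 17 > -3 (shift), 10 > -3 (shift), reached front = 4 comparison(s) -> [-3, 10, 17, 18, 21]
Total comparisons: 1 + 2 + 2 + 4 = 9


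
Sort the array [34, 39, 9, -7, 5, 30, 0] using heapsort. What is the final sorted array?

Build heap: [39, 34, 30, -7, 5, 9, 0]
Extract 39: [34, 5, 30, -7, 0, 9, 39]
Extract 34: [30, 5, 9, -7, 0, 34, 39]
Extract 30: [9, 5, 0, -7, 30, 34, 39]
Extract 9: [5, -7, 0, 9, 30, 34, 39]
Extract 5: [0, -7, 5, 9, 30, 34, 39]
Extract 0: [-7, 0, 5, 9, 30, 34, 39]


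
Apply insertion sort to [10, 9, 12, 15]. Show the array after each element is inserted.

First element 10 is already 'sorted'
Insert 9: shifted 1 elements -> [9, 10, 12, 15]
Insert 12: shifted 0 elements -> [9, 10, 12, 15]
Insert 15: shifted 0 elements -> [9, 10, 12, 15]


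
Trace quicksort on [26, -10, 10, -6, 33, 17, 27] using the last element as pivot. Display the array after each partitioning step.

Partition 1: pivot=27 at index 5 -> [26, -10, 10, -6, 17, 27, 33]
Partition 2: pivot=17 at index 3 -> [-10, 10, -6, 17, 26, 27, 33]
Partition 3: pivot=-6 at index 1 -> [-10, -6, 10, 17, 26, 27, 33]


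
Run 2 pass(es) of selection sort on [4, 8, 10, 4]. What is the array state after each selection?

Pass 1: Select minimum 4 at index 0, swap -> [4, 8, 10, 4]
Pass 2: Select minimum 4 at index 3, swap -> [4, 4, 10, 8]


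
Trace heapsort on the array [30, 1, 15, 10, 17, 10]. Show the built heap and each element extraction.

Build heap: [30, 17, 15, 10, 1, 10]
Extract 30: [17, 10, 15, 10, 1, 30]
Extract 17: [15, 10, 1, 10, 17, 30]
Extract 15: [10, 10, 1, 15, 17, 30]
Extract 10: [10, 1, 10, 15, 17, 30]
Extract 10: [1, 10, 10, 15, 17, 30]


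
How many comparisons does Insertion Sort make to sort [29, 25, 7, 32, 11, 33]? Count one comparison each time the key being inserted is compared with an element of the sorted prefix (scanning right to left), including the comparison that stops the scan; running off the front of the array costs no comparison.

Insert 25: 29 > 25 (shift), reached front = 1 comparison(s) -> [25, 29, 7, 32, 11, 33]
Insert 7: 29 > 7 (shift), 25 > 7 (shift), reached front = 2 comparison(s) -> [7, 25, 29, 32, 11, 33]
Insert 32: 29 <= 32 (stop) = 1 comparison(s) -> [7, 25, 29, 32, 11, 33]
Insert 11: 32 > 11 (shift), 29 > 11 (shift), 25 > 11 (shift), 7 <= 11 (stop) = 4 comparison(s) -> [7, 11, 25, 29, 32, 33]
Insert 33: 32 <= 33 (stop) = 1 comparison(s) -> [7, 11, 25, 29, 32, 33]
Total comparisons: 1 + 2 + 1 + 4 + 1 = 9


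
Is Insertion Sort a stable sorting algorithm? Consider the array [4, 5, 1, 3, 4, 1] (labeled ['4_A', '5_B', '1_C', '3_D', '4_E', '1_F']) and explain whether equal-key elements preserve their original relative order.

Trace Insertion Sort on the labeled array (the key is the number; the letter only tracks identity):
  Insert 5_B at index 1: [4_A, 5_B, 1_C, 3_D, 4_E, 1_F]
  Insert 1_C at index 0: [1_C, 4_A, 5_B, 3_D, 4_E, 1_F]
  Insert 3_D at index 1: [1_C, 3_D, 4_A, 5_B, 4_E, 1_F]
  Insert 4_E at index 3: [1_C, 3_D, 4_A, 4_E, 5_B, 1_F]
  Insert 1_F at index 1: [1_C, 1_F, 3_D, 4_A, 4_E, 5_B]
Final order: [1_C, 1_F, 3_D, 4_A, 4_E, 5_B]
Equal keys:
  value 1: originally 1_C, 1_F; after sorting 1_C, 1_F -> order preserved
  value 4: originally 4_A, 4_E; after sorting 4_A, 4_E -> order preserved
All equal keys kept their original relative order. Insertion Sort is stable: elements are shifted only while they are strictly greater than the key, so a key is inserted after any equal elements already placed.
Answer: Stable


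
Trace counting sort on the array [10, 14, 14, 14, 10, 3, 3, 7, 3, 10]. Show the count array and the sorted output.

Count array: [0, 0, 0, 3, 0, 0, 0, 1, 0, 0, 3, 0, 0, 0, 3]
(count[i] = number of elements equal to i)
Cumulative count: [0, 0, 0, 3, 3, 3, 3, 4, 4, 4, 7, 7, 7, 7, 10]
Sorted: [3, 3, 3, 7, 10, 10, 10, 14, 14, 14]


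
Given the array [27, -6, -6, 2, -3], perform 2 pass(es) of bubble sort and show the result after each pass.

After pass 1: [-6, -6, 2, -3, 27] (4 swaps)
After pass 2: [-6, -6, -3, 2, 27] (1 swaps)
Total swaps: 5


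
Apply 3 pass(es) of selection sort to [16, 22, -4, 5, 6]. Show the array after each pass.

Pass 1: Select minimum -4 at index 2, swap -> [-4, 22, 16, 5, 6]
Pass 2: Select minimum 5 at index 3, swap -> [-4, 5, 16, 22, 6]
Pass 3: Select minimum 6 at index 4, swap -> [-4, 5, 6, 22, 16]


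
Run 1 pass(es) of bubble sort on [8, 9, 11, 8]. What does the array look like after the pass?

After pass 1: [8, 9, 8, 11] (1 swaps)
Total swaps: 1


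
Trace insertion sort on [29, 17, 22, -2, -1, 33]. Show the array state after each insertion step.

First element 29 is already 'sorted'
Insert 17: shifted 1 elements -> [17, 29, 22, -2, -1, 33]
Insert 22: shifted 1 elements -> [17, 22, 29, -2, -1, 33]
Insert -2: shifted 3 elements -> [-2, 17, 22, 29, -1, 33]
Insert -1: shifted 3 elements -> [-2, -1, 17, 22, 29, 33]
Insert 33: shifted 0 elements -> [-2, -1, 17, 22, 29, 33]


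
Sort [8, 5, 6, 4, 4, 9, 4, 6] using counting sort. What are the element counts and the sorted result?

Count array: [0, 0, 0, 0, 3, 1, 2, 0, 1, 1]
(count[i] = number of elements equal to i)
Cumulative count: [0, 0, 0, 0, 3, 4, 6, 6, 7, 8]
Sorted: [4, 4, 4, 5, 6, 6, 8, 9]


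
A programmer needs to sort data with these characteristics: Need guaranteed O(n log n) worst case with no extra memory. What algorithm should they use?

Best choice: Heapsort
Reason: Heapsort is O(n log n) worst case and sorts in-place; quicksort can degrade to O(n^2)


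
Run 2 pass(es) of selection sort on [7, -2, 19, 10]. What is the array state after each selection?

Pass 1: Select minimum -2 at index 1, swap -> [-2, 7, 19, 10]
Pass 2: Select minimum 7 at index 1, swap -> [-2, 7, 19, 10]


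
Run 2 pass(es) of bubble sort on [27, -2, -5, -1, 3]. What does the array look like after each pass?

After pass 1: [-2, -5, -1, 3, 27] (4 swaps)
After pass 2: [-5, -2, -1, 3, 27] (1 swaps)
Total swaps: 5


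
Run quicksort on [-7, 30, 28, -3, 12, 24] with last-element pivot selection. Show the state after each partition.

Partition 1: pivot=24 at index 3 -> [-7, -3, 12, 24, 28, 30]
Partition 2: pivot=12 at index 2 -> [-7, -3, 12, 24, 28, 30]
Partition 3: pivot=-3 at index 1 -> [-7, -3, 12, 24, 28, 30]
Partition 4: pivot=30 at index 5 -> [-7, -3, 12, 24, 28, 30]


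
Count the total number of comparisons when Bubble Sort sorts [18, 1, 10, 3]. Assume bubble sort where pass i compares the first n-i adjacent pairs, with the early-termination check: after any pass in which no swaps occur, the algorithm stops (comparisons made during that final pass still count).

Pass 1: compare adjacent pairs (0,1)..(2,3) = 3 comparison(s), 3 swap(s) -> [1, 10, 3, 18]
Pass 2: compare adjacent pairs (0,1)..(1,2) = 2 comparison(s), 1 swap(s) -> [1, 3, 10, 18]
Pass 3: compare adjacent pairs (0,1)..(0,1) = 1 comparison(s), 0 swap(s) -> [1, 3, 10, 18]
No swaps in this pass, so bubble sort stops here.
Total comparisons: 3 + 2 + 1 = 6


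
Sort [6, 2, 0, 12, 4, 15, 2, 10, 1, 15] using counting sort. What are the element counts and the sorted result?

Count array: [1, 1, 2, 0, 1, 0, 1, 0, 0, 0, 1, 0, 1, 0, 0, 2]
(count[i] = number of elements equal to i)
Cumulative count: [1, 2, 4, 4, 5, 5, 6, 6, 6, 6, 7, 7, 8, 8, 8, 10]
Sorted: [0, 1, 2, 2, 4, 6, 10, 12, 15, 15]


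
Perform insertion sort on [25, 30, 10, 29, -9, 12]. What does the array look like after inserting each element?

First element 25 is already 'sorted'
Insert 30: shifted 0 elements -> [25, 30, 10, 29, -9, 12]
Insert 10: shifted 2 elements -> [10, 25, 30, 29, -9, 12]
Insert 29: shifted 1 elements -> [10, 25, 29, 30, -9, 12]
Insert -9: shifted 4 elements -> [-9, 10, 25, 29, 30, 12]
Insert 12: shifted 3 elements -> [-9, 10, 12, 25, 29, 30]


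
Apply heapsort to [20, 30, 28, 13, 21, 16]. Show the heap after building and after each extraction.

Build heap: [30, 21, 28, 13, 20, 16]
Extract 30: [28, 21, 16, 13, 20, 30]
Extract 28: [21, 20, 16, 13, 28, 30]
Extract 21: [20, 13, 16, 21, 28, 30]
Extract 20: [16, 13, 20, 21, 28, 30]
Extract 16: [13, 16, 20, 21, 28, 30]


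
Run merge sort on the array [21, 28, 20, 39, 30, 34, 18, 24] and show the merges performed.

Divide and conquer:
  Merge [21] + [28] -> [21, 28]
  Merge [20] + [39] -> [20, 39]
  Merge [21, 28] + [20, 39] -> [20, 21, 28, 39]
  Merge [30] + [34] -> [30, 34]
  Merge [18] + [24] -> [18, 24]
  Merge [30, 34] + [18, 24] -> [18, 24, 30, 34]
  Merge [20, 21, 28, 39] + [18, 24, 30, 34] -> [18, 20, 21, 24, 28, 30, 34, 39]


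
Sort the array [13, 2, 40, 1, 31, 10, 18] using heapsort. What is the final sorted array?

Build heap: [40, 31, 18, 1, 2, 10, 13]
Extract 40: [31, 13, 18, 1, 2, 10, 40]
Extract 31: [18, 13, 10, 1, 2, 31, 40]
Extract 18: [13, 2, 10, 1, 18, 31, 40]
Extract 13: [10, 2, 1, 13, 18, 31, 40]
Extract 10: [2, 1, 10, 13, 18, 31, 40]
Extract 2: [1, 2, 10, 13, 18, 31, 40]


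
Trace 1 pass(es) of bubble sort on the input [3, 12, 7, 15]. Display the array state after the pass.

After pass 1: [3, 7, 12, 15] (1 swaps)
Total swaps: 1


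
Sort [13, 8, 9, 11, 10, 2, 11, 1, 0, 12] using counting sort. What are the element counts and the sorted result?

Count array: [1, 1, 1, 0, 0, 0, 0, 0, 1, 1, 1, 2, 1, 1]
(count[i] = number of elements equal to i)
Cumulative count: [1, 2, 3, 3, 3, 3, 3, 3, 4, 5, 6, 8, 9, 10]
Sorted: [0, 1, 2, 8, 9, 10, 11, 11, 12, 13]


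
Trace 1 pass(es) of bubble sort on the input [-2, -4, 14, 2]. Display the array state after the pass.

After pass 1: [-4, -2, 2, 14] (2 swaps)
Total swaps: 2


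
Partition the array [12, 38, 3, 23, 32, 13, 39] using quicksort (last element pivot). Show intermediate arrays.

Partition 1: pivot=39 at index 6 -> [12, 38, 3, 23, 32, 13, 39]
Partition 2: pivot=13 at index 2 -> [12, 3, 13, 23, 32, 38, 39]
Partition 3: pivot=3 at index 0 -> [3, 12, 13, 23, 32, 38, 39]
Partition 4: pivot=38 at index 5 -> [3, 12, 13, 23, 32, 38, 39]
Partition 5: pivot=32 at index 4 -> [3, 12, 13, 23, 32, 38, 39]


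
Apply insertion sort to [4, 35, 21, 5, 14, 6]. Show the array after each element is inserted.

First element 4 is already 'sorted'
Insert 35: shifted 0 elements -> [4, 35, 21, 5, 14, 6]
Insert 21: shifted 1 elements -> [4, 21, 35, 5, 14, 6]
Insert 5: shifted 2 elements -> [4, 5, 21, 35, 14, 6]
Insert 14: shifted 2 elements -> [4, 5, 14, 21, 35, 6]
Insert 6: shifted 3 elements -> [4, 5, 6, 14, 21, 35]


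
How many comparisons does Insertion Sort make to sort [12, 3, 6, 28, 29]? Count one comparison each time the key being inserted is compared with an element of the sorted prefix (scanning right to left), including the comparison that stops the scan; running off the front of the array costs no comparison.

Insert 3: 12 > 3 (shift), reached front = 1 comparison(s) -> [3, 12, 6, 28, 29]
Insert 6: 12 > 6 (shift), 3 <= 6 (stop) = 2 comparison(s) -> [3, 6, 12, 28, 29]
Insert 28: 12 <= 28 (stop) = 1 comparison(s) -> [3, 6, 12, 28, 29]
Insert 29: 28 <= 29 (stop) = 1 comparison(s) -> [3, 6, 12, 28, 29]
Total comparisons: 1 + 2 + 1 + 1 = 5


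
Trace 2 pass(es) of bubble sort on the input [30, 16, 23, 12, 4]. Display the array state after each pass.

After pass 1: [16, 23, 12, 4, 30] (4 swaps)
After pass 2: [16, 12, 4, 23, 30] (2 swaps)
Total swaps: 6


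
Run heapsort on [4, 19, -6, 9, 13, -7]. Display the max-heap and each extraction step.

Build heap: [19, 13, -6, 9, 4, -7]
Extract 19: [13, 9, -6, -7, 4, 19]
Extract 13: [9, 4, -6, -7, 13, 19]
Extract 9: [4, -7, -6, 9, 13, 19]
Extract 4: [-6, -7, 4, 9, 13, 19]
Extract -6: [-7, -6, 4, 9, 13, 19]


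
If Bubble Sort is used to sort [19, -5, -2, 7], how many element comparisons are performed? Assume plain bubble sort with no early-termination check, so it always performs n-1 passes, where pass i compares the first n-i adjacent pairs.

Pass 1: compare adjacent pairs (0,1)..(2,3) = 3 comparison(s), 3 swap(s) -> [-5, -2, 7, 19]
Pass 2: compare adjacent pairs (0,1)..(1,2) = 2 comparison(s), 0 swap(s) -> [-5, -2, 7, 19]
Pass 3: compare adjacent pairs (0,1)..(0,1) = 1 comparison(s), 0 swap(s) -> [-5, -2, 7, 19]
Total comparisons: 3 + 2 + 1 = 6


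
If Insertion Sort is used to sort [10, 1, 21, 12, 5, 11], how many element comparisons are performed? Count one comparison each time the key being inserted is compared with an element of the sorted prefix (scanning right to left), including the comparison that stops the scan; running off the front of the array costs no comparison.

Insert 1: 10 > 1 (shift), reached front = 1 comparison(s) -> [1, 10, 21, 12, 5, 11]
Insert 21: 10 <= 21 (stop) = 1 comparison(s) -> [1, 10, 21, 12, 5, 11]
Insert 12: 21 > 12 (shift), 10 <= 12 (stop) = 2 comparison(s) -> [1, 10, 12, 21, 5, 11]
Insert 5: 21 > 5 (shift), 12 > 5 (shift), 10 > 5 (shift), 1 <= 5 (stop) = 4 comparison(s) -> [1, 5, 10, 12, 21, 11]
Insert 11: 21 > 11 (shift), 12 > 11 (shift), 10 <= 11 (stop) = 3 comparison(s) -> [1, 5, 10, 11, 12, 21]
Total comparisons: 1 + 1 + 2 + 4 + 3 = 11


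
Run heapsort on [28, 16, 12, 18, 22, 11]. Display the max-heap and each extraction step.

Build heap: [28, 22, 12, 18, 16, 11]
Extract 28: [22, 18, 12, 11, 16, 28]
Extract 22: [18, 16, 12, 11, 22, 28]
Extract 18: [16, 11, 12, 18, 22, 28]
Extract 16: [12, 11, 16, 18, 22, 28]
Extract 12: [11, 12, 16, 18, 22, 28]


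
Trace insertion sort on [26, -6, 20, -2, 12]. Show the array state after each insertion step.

First element 26 is already 'sorted'
Insert -6: shifted 1 elements -> [-6, 26, 20, -2, 12]
Insert 20: shifted 1 elements -> [-6, 20, 26, -2, 12]
Insert -2: shifted 2 elements -> [-6, -2, 20, 26, 12]
Insert 12: shifted 2 elements -> [-6, -2, 12, 20, 26]


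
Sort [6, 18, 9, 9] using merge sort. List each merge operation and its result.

Divide and conquer:
  Merge [6] + [18] -> [6, 18]
  Merge [9] + [9] -> [9, 9]
  Merge [6, 18] + [9, 9] -> [6, 9, 9, 18]


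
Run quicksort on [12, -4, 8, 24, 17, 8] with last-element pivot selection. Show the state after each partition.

Partition 1: pivot=8 at index 2 -> [-4, 8, 8, 24, 17, 12]
Partition 2: pivot=8 at index 1 -> [-4, 8, 8, 24, 17, 12]
Partition 3: pivot=12 at index 3 -> [-4, 8, 8, 12, 17, 24]
Partition 4: pivot=24 at index 5 -> [-4, 8, 8, 12, 17, 24]


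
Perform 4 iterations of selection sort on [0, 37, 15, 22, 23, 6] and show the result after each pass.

Pass 1: Select minimum 0 at index 0, swap -> [0, 37, 15, 22, 23, 6]
Pass 2: Select minimum 6 at index 5, swap -> [0, 6, 15, 22, 23, 37]
Pass 3: Select minimum 15 at index 2, swap -> [0, 6, 15, 22, 23, 37]
Pass 4: Select minimum 22 at index 3, swap -> [0, 6, 15, 22, 23, 37]


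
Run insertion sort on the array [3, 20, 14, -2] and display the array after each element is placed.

First element 3 is already 'sorted'
Insert 20: shifted 0 elements -> [3, 20, 14, -2]
Insert 14: shifted 1 elements -> [3, 14, 20, -2]
Insert -2: shifted 3 elements -> [-2, 3, 14, 20]


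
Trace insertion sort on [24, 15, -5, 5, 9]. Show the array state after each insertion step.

First element 24 is already 'sorted'
Insert 15: shifted 1 elements -> [15, 24, -5, 5, 9]
Insert -5: shifted 2 elements -> [-5, 15, 24, 5, 9]
Insert 5: shifted 2 elements -> [-5, 5, 15, 24, 9]
Insert 9: shifted 2 elements -> [-5, 5, 9, 15, 24]


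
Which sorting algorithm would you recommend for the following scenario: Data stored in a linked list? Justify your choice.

Best choice: Merge sort
Reason: Merge sort doesn't require random access; can be done in O(1) extra space for linked lists


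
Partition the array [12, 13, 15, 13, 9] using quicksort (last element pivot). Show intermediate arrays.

Partition 1: pivot=9 at index 0 -> [9, 13, 15, 13, 12]
Partition 2: pivot=12 at index 1 -> [9, 12, 15, 13, 13]
Partition 3: pivot=13 at index 3 -> [9, 12, 13, 13, 15]


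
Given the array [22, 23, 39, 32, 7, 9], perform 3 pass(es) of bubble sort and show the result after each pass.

After pass 1: [22, 23, 32, 7, 9, 39] (3 swaps)
After pass 2: [22, 23, 7, 9, 32, 39] (2 swaps)
After pass 3: [22, 7, 9, 23, 32, 39] (2 swaps)
Total swaps: 7
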